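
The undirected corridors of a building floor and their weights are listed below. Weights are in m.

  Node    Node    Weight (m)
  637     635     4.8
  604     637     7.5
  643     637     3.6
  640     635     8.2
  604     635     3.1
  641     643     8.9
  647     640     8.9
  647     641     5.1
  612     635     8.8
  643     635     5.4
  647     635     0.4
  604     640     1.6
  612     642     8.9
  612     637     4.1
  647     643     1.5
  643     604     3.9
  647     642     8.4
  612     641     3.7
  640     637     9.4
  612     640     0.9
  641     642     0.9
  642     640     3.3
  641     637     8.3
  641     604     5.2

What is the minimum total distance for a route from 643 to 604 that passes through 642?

Shortest 643→642: 643 → 647 → 641 → 642 = 7.5
Best 642 to 604: 642 → 640 → 604 costing 4.9
Total via 642: 7.5 + 4.9 = 12.4 m.

12.4 m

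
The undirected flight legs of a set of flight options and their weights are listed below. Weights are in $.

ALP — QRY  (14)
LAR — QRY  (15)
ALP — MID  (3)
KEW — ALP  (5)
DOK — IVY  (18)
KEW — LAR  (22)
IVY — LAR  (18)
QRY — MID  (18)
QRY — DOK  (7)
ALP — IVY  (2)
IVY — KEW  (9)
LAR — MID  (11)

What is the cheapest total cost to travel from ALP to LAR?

$14

Enumerating some paths:
ALP → KEW → LAR: 5+22 = 27
ALP → IVY → LAR: 2+18 = 20
ALP → QRY → LAR: 14+15 = 29
ALP → MID → LAR: 3+11 = 14
The minimum is $14 via ALP → MID → LAR.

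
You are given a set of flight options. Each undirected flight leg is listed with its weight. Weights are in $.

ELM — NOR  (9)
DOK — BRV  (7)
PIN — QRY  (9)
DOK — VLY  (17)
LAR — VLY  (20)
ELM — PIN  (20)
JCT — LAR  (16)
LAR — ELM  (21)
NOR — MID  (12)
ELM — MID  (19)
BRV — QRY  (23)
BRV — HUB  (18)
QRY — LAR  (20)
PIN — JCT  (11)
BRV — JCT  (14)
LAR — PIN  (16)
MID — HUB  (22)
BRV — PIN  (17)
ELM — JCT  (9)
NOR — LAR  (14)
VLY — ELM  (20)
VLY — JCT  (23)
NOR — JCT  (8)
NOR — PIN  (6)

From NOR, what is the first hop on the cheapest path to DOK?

Compare a few routes:
NOR → PIN → JCT → BRV → DOK: 6+11+14+7 = 38
NOR → PIN → BRV → DOK: 6+17+7 = 30
NOR → ELM → JCT → BRV → DOK: 9+9+14+7 = 39
NOR → JCT → BRV → DOK: 8+14+7 = 29
Cheapest is NOR → JCT → BRV → DOK at $29.
So from NOR the first move is to JCT.

JCT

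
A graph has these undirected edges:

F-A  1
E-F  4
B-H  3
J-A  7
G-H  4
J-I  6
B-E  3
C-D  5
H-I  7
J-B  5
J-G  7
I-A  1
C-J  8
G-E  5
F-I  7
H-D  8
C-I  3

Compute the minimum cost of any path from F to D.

Enumerating some paths:
F → A → I → H → D: 1+1+7+8 = 17
F → I → C → D: 7+3+5 = 15
F → A → I → C → D: 1+1+3+5 = 10
The minimum is 10 via F → A → I → C → D.

10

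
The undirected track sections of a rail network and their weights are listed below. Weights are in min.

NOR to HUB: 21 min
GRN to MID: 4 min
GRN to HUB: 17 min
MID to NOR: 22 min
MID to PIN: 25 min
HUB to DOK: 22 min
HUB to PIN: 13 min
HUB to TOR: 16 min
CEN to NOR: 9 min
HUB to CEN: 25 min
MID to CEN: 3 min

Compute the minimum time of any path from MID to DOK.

Compare a few routes:
MID–CEN–HUB–DOK: 3+25+22 = 50
MID–GRN–HUB–DOK: 4+17+22 = 43
The minimum is 43 min via MID–GRN–HUB–DOK.

43 min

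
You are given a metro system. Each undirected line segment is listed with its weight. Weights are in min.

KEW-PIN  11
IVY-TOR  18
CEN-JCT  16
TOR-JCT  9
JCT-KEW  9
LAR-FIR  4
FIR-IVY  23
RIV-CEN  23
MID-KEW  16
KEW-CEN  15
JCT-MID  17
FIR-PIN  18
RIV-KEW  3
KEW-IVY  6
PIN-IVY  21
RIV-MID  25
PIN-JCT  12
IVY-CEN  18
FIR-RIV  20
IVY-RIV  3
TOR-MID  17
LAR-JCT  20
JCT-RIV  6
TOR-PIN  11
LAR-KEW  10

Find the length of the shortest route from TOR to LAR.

Running Dijkstra from TOR:
TOR: 0
JCT: 9  (via TOR)
PIN: 11  (via TOR)
RIV: 15  (via JCT)
MID: 17  (via TOR)
KEW: 18  (via JCT)
IVY: 18  (via TOR)
CEN: 25  (via JCT)
LAR: 28  (via KEW)
Shortest route: TOR–JCT–KEW–LAR = 28 min.

28 min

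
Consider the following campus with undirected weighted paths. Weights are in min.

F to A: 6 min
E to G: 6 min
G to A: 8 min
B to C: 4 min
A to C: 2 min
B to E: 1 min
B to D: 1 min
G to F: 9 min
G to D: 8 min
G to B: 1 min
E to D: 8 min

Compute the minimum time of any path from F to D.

11 min

Enumerating some paths:
F - G - B - D: 9+1+1 = 11
F - A - C - B - D: 6+2+4+1 = 13
The minimum is 11 min via F - G - B - D.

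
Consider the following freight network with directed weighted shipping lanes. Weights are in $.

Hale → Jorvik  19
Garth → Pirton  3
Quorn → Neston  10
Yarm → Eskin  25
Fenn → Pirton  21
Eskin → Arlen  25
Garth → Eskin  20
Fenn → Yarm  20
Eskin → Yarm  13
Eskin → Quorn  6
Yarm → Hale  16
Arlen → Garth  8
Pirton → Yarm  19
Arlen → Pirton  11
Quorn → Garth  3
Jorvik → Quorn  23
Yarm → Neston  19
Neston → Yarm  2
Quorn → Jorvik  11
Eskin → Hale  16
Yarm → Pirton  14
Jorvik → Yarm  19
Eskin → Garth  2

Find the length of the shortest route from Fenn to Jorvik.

Running Dijkstra from Fenn:
Fenn: 0
Yarm: 20  (via Fenn)
Pirton: 21  (via Fenn)
Hale: 36  (via Yarm)
Neston: 39  (via Yarm)
Eskin: 45  (via Yarm)
Garth: 47  (via Eskin)
Quorn: 51  (via Eskin)
Jorvik: 55  (via Hale)
Shortest route: Fenn → Yarm → Hale → Jorvik = $55.

$55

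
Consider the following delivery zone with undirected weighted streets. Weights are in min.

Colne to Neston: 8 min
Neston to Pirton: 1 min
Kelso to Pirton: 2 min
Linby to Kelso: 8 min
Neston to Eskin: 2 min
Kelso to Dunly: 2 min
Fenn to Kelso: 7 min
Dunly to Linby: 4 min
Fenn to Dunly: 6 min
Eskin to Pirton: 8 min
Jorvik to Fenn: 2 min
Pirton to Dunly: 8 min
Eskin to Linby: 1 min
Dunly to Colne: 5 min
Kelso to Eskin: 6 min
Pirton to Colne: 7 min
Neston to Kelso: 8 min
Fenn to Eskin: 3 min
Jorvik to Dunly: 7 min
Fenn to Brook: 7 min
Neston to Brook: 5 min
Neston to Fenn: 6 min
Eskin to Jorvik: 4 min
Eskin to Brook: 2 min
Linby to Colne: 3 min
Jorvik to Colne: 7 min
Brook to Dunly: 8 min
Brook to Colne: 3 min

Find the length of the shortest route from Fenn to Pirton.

Compare a few routes:
Fenn–Eskin–Neston–Pirton: 3+2+1 = 6
Fenn–Kelso–Pirton: 7+2 = 9
Fenn–Jorvik–Eskin–Neston–Pirton: 2+4+2+1 = 9
Fenn–Neston–Pirton: 6+1 = 7
Cheapest is Fenn–Eskin–Neston–Pirton at 6 min.

6 min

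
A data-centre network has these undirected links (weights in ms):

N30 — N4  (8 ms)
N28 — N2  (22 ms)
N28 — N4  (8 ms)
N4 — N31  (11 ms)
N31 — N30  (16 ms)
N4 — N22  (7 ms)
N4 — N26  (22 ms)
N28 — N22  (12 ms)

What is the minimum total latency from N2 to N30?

Enumerating some paths:
N2 - N28 - N22 - N4 - N30: 22+12+7+8 = 49
N2 - N28 - N4 - N31 - N30: 22+8+11+16 = 57
N2 - N28 - N4 - N30: 22+8+8 = 38
The minimum is 38 ms via N2 - N28 - N4 - N30.

38 ms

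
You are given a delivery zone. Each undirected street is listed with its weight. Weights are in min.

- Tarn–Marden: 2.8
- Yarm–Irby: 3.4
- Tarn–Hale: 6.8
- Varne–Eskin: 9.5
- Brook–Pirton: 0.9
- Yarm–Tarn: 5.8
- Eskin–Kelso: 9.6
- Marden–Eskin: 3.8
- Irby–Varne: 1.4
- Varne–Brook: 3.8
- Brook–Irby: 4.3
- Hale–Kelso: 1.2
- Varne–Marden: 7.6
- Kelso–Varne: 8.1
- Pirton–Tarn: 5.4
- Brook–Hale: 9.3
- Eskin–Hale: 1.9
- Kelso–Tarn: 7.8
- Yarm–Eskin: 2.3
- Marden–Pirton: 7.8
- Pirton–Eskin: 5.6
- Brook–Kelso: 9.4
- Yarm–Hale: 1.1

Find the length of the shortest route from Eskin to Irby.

Candidate routes:
Eskin → Pirton → Brook → Irby: 5.6+0.9+4.3 = 10.8
Eskin → Yarm → Irby: 2.3+3.4 = 5.7
Eskin → Hale → Yarm → Irby: 1.9+1.1+3.4 = 6.4
The minimum is 5.7 min via Eskin → Yarm → Irby.

5.7 min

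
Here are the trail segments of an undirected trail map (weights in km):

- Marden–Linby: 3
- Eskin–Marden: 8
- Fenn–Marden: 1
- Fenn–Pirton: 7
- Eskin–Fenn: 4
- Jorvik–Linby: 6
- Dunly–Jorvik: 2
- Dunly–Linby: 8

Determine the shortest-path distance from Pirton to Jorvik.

17 km

Running Dijkstra from Pirton:
Pirton: 0
Fenn: 7  (via Pirton)
Marden: 8  (via Fenn)
Eskin: 11  (via Fenn)
Linby: 11  (via Marden)
Jorvik: 17  (via Linby)
Shortest route: Pirton → Fenn → Marden → Linby → Jorvik = 17 km.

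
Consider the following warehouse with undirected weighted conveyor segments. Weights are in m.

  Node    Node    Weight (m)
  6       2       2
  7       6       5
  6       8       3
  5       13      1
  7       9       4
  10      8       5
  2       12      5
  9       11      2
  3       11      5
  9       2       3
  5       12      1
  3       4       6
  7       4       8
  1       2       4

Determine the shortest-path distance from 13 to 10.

17 m

Compare a few routes:
13 - 5 - 12 - 2 - 6 - 8 - 10: 1+1+5+2+3+5 = 17
13 - 5 - 12 - 2 - 9 - 7 - 6 - 8 - 10: 1+1+5+3+4+5+3+5 = 27
Cheapest is 13 - 5 - 12 - 2 - 6 - 8 - 10 at 17 m.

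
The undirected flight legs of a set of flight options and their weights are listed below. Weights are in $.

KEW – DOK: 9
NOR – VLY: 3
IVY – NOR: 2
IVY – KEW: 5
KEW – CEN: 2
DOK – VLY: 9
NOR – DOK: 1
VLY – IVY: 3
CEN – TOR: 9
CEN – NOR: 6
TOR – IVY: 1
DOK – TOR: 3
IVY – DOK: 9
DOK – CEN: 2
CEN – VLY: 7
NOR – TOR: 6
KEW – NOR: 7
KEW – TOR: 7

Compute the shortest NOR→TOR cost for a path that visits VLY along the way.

$7

Shortest NOR→VLY: NOR–VLY = 3
Shortest VLY→TOR: VLY–IVY–TOR = 4
Total via VLY: 3 + 4 = $7.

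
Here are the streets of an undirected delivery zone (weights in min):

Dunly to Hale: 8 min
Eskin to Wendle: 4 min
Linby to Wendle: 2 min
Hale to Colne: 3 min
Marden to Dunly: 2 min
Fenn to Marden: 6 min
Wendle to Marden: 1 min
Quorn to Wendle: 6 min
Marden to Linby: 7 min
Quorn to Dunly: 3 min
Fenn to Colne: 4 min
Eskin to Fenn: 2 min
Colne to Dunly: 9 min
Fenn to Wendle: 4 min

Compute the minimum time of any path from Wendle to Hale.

11 min

Candidate routes:
Wendle → Eskin → Fenn → Colne → Hale: 4+2+4+3 = 13
Wendle → Marden → Dunly → Hale: 1+2+8 = 11
Cheapest is Wendle → Marden → Dunly → Hale at 11 min.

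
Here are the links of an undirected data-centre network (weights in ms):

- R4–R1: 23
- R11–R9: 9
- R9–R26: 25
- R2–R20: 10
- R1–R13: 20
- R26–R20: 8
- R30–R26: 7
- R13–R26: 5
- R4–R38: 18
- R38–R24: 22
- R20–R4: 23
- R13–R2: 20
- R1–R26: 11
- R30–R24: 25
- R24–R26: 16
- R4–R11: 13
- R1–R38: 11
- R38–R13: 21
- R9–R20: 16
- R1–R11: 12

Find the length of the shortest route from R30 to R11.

30 ms

Shortest distances from R30:
R30: 0
R26: 7  (via R30)
R13: 12  (via R26)
R20: 15  (via R26)
R1: 18  (via R26)
R24: 23  (via R26)
R2: 25  (via R20)
R38: 29  (via R1)
R11: 30  (via R1)
Shortest route: R30 → R26 → R1 → R11 = 30 ms.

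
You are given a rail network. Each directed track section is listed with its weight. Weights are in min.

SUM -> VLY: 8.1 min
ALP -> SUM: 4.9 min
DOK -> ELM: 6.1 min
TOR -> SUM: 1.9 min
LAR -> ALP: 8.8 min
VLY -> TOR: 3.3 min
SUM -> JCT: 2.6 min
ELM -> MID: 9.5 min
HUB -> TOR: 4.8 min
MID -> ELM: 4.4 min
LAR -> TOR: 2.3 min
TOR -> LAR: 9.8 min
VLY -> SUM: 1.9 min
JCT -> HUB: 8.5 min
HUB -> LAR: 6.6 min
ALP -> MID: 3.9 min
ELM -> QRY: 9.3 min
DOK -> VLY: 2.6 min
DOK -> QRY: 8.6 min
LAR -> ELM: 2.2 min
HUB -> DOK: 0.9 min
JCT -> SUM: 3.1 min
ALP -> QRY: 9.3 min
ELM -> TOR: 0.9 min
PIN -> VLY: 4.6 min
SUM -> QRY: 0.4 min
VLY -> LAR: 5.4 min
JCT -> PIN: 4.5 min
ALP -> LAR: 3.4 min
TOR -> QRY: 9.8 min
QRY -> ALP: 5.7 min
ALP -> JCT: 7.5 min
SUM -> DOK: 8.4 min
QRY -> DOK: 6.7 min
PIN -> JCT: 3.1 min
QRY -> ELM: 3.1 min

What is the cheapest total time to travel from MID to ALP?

13.3 min

Compare a few routes:
MID–ELM–TOR–LAR–ALP: 4.4+0.9+9.8+8.8 = 23.9
MID–ELM–TOR–SUM–QRY–ALP: 4.4+0.9+1.9+0.4+5.7 = 13.3
MID–ELM–TOR–QRY–ALP: 4.4+0.9+9.8+5.7 = 20.8
MID–ELM–QRY–ALP: 4.4+9.3+5.7 = 19.4
The minimum is 13.3 min via MID–ELM–TOR–SUM–QRY–ALP.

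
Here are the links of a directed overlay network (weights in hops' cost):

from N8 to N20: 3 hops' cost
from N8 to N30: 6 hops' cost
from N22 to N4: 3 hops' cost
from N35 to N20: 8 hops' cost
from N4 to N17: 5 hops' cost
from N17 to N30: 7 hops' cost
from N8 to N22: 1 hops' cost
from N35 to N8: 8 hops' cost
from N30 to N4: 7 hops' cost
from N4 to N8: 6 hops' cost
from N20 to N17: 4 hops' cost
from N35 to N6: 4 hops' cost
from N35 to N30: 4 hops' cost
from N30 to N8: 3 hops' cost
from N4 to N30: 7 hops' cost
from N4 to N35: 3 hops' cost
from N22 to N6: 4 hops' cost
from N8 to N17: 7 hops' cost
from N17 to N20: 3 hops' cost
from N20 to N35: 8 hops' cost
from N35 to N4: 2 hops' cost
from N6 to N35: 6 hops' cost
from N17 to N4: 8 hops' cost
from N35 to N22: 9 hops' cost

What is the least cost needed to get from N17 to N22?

11 hops' cost

Compare a few routes:
N17 → N4 → N8 → N22: 8+6+1 = 15
N17 → N20 → N35 → N30 → N8 → N22: 3+8+4+3+1 = 19
N17 → N4 → N35 → N30 → N8 → N22: 8+3+4+3+1 = 19
N17 → N30 → N8 → N22: 7+3+1 = 11
Cheapest is N17 → N30 → N8 → N22 at 11 hops' cost.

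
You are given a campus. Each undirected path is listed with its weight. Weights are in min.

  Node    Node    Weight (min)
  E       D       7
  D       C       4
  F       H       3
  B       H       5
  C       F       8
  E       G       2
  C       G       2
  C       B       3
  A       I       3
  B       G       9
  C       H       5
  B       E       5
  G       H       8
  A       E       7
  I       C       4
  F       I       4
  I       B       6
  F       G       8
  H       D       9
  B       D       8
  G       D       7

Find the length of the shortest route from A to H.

10 min

Compare a few routes:
A - I - B - H: 3+6+5 = 14
A - I - C - H: 3+4+5 = 12
A - I - C - B - H: 3+4+3+5 = 15
A - I - F - H: 3+4+3 = 10
The minimum is 10 min via A - I - F - H.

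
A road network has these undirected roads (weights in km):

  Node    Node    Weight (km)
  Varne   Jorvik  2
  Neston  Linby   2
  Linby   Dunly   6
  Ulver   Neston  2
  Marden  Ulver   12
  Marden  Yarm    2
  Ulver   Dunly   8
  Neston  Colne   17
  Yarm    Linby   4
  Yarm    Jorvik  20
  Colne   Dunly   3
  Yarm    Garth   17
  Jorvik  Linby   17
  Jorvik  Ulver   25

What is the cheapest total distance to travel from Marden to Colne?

15 km

Compare a few routes:
Marden - Yarm - Linby - Neston - Ulver - Dunly - Colne: 2+4+2+2+8+3 = 21
Marden - Yarm - Linby - Dunly - Colne: 2+4+6+3 = 15
The minimum is 15 km via Marden - Yarm - Linby - Dunly - Colne.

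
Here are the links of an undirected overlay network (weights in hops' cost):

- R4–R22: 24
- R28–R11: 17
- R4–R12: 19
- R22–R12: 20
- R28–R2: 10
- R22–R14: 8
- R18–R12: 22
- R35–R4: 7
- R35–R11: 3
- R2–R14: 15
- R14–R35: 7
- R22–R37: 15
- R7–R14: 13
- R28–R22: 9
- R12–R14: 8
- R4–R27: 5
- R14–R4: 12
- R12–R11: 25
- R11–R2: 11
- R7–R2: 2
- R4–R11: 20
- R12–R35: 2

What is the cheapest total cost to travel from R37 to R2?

34 hops' cost

Running Dijkstra from R37:
R37: 0
R22: 15  (via R37)
R14: 23  (via R22)
R28: 24  (via R22)
R35: 30  (via R14)
R12: 31  (via R14)
R11: 33  (via R35)
R2: 34  (via R28)
Shortest route: R37–R22–R28–R2 = 34 hops' cost.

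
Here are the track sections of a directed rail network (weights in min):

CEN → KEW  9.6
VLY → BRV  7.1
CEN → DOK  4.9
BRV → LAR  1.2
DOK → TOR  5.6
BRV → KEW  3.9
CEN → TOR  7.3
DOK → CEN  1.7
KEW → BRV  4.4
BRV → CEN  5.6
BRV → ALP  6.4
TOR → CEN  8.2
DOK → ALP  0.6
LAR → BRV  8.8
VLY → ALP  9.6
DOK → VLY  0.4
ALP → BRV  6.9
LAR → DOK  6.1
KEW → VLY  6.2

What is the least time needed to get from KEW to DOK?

11.7 min

Enumerating some paths:
KEW → VLY → BRV → LAR → DOK: 6.2+7.1+1.2+6.1 = 20.6
KEW → BRV → LAR → DOK: 4.4+1.2+6.1 = 11.7
KEW → BRV → CEN → DOK: 4.4+5.6+4.9 = 14.9
Cheapest is KEW → BRV → LAR → DOK at 11.7 min.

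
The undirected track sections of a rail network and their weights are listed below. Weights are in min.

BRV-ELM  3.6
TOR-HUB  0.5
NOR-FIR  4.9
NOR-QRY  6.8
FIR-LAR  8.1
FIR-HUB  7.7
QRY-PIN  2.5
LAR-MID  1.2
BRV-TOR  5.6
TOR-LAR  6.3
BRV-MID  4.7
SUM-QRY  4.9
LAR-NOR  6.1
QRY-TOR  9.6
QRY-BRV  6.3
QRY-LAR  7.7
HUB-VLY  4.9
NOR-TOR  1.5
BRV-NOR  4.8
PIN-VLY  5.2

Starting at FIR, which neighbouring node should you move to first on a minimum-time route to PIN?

NOR

Candidate routes:
FIR–HUB–VLY–PIN: 7.7+4.9+5.2 = 17.8
FIR–NOR–TOR–HUB–VLY–PIN: 4.9+1.5+0.5+4.9+5.2 = 17
FIR–NOR–QRY–PIN: 4.9+6.8+2.5 = 14.2
FIR–LAR–QRY–PIN: 8.1+7.7+2.5 = 18.3
The minimum is 14.2 min via FIR–NOR–QRY–PIN.
So from FIR the first move is to NOR.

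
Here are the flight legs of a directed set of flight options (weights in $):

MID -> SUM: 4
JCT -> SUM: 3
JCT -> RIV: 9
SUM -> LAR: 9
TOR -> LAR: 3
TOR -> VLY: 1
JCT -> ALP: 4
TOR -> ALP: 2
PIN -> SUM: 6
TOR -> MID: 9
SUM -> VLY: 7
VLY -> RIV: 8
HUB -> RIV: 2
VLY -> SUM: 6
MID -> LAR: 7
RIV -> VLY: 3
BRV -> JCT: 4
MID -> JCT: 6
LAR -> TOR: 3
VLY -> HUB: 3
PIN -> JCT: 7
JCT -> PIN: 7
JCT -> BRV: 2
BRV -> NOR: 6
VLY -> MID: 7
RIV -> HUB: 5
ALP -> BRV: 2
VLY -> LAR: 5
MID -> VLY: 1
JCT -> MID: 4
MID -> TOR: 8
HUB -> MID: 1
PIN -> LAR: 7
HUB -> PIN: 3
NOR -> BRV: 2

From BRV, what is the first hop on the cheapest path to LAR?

JCT

Compare a few routes:
BRV → JCT → MID → VLY → LAR: 4+4+1+5 = 14
BRV → JCT → MID → LAR: 4+4+7 = 15
Cheapest is BRV → JCT → MID → VLY → LAR at $14.
So from BRV the first move is to JCT.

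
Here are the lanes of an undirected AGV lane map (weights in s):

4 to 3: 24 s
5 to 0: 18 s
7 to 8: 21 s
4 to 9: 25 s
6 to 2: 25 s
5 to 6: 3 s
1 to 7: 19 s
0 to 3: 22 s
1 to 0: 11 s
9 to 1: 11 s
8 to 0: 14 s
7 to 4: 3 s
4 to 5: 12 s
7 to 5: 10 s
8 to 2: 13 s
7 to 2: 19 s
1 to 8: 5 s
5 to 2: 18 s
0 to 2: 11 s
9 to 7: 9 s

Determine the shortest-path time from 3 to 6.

Settle nodes by increasing distance from 3:
3: 0
0: 22  (via 3)
4: 24  (via 3)
7: 27  (via 4)
1: 33  (via 0)
2: 33  (via 0)
5: 36  (via 4)
8: 36  (via 0)
9: 36  (via 7)
6: 39  (via 5)
Shortest route: 3–4–5–6 = 39 s.

39 s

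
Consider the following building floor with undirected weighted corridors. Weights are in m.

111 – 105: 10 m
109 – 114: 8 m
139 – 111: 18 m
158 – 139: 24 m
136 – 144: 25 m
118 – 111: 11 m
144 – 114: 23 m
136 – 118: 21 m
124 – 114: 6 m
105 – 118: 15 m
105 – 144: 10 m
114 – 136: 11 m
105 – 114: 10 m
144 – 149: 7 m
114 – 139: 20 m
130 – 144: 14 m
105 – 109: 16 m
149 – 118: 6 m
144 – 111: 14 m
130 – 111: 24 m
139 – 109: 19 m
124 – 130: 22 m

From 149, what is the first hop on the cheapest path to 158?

Candidate routes:
149–118–111–139–158: 6+11+18+24 = 59
149–144–111–139–158: 7+14+18+24 = 63
The minimum is 59 m via 149–118–111–139–158.
So from 149 the first move is to 118.

118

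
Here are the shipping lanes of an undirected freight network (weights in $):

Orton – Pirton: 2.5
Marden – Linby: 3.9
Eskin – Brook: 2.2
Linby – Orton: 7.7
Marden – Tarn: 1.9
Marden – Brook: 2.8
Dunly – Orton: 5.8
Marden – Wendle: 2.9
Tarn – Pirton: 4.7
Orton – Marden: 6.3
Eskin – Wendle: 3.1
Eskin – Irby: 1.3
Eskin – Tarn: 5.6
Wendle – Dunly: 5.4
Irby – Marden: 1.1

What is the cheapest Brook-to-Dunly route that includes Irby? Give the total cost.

$12.9

Best Brook to Irby: Brook → Eskin → Irby costing 3.5
Best Irby to Dunly: Irby → Marden → Wendle → Dunly costing 9.4
Total via Irby: 3.5 + 9.4 = $12.9.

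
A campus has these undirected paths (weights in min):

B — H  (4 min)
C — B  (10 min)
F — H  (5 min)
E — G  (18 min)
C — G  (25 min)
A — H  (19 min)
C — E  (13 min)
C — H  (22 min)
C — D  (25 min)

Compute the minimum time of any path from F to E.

Running Dijkstra from F:
F: 0
H: 5  (via F)
B: 9  (via H)
C: 19  (via B)
A: 24  (via H)
E: 32  (via C)
Shortest route: F → H → B → C → E = 32 min.

32 min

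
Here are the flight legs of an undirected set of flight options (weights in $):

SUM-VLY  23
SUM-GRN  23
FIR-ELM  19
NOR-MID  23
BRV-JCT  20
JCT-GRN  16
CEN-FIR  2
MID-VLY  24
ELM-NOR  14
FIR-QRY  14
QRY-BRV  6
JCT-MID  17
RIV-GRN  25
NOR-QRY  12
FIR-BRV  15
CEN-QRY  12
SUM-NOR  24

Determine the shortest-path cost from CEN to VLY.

Settle nodes by increasing distance from CEN:
CEN: 0
FIR: 2  (via CEN)
QRY: 12  (via CEN)
BRV: 17  (via FIR)
ELM: 21  (via FIR)
NOR: 24  (via QRY)
JCT: 37  (via BRV)
MID: 47  (via NOR)
SUM: 48  (via NOR)
GRN: 53  (via JCT)
VLY: 71  (via MID)
Shortest route: CEN–QRY–NOR–MID–VLY = $71.

$71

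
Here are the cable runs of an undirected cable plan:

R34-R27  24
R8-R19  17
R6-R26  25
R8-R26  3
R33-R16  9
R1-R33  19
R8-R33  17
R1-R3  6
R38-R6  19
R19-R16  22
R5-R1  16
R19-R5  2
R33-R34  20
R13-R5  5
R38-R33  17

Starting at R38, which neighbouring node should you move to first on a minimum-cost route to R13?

R33

Candidate routes:
R38–R33–R8–R19–R5–R13: 17+17+17+2+5 = 58
R38–R33–R1–R5–R13: 17+19+16+5 = 57
R38–R33–R16–R19–R5–R13: 17+9+22+2+5 = 55
The minimum is 55 via R38–R33–R16–R19–R5–R13.
So from R38 the first move is to R33.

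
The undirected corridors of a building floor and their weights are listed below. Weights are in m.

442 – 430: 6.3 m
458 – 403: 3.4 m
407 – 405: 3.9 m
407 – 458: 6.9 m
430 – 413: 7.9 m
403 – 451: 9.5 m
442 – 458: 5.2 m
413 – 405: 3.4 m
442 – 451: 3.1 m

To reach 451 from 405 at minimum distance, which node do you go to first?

Candidate routes:
405–407–458–442–451: 3.9+6.9+5.2+3.1 = 19.1
405–413–430–442–451: 3.4+7.9+6.3+3.1 = 20.7
Cheapest is 405–407–458–442–451 at 19.1 m.
So from 405 the first move is to 407.

407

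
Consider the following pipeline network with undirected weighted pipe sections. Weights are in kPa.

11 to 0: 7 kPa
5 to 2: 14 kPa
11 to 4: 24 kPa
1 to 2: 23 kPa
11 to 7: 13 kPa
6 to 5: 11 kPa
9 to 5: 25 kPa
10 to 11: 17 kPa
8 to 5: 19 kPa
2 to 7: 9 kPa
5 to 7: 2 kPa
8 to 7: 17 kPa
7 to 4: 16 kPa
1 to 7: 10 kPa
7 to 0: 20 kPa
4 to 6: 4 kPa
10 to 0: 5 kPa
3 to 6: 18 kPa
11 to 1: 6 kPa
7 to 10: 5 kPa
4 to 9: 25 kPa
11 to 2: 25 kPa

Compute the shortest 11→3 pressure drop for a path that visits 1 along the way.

47 kPa

Best 11 to 1: 11 → 1 costing 6
Shortest 1→3: 1 → 7 → 5 → 6 → 3 = 41
Total via 1: 6 + 41 = 47 kPa.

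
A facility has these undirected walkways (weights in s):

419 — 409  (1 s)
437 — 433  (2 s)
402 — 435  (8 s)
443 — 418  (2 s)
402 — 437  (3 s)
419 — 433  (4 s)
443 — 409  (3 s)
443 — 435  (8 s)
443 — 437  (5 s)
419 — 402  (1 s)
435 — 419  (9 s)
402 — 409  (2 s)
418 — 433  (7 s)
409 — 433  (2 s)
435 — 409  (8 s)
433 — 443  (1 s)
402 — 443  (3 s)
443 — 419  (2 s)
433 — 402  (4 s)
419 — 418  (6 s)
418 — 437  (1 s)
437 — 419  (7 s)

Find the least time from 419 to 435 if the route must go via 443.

10 s

Best 419 to 443: 419 → 443 costing 2
Shortest 443→435: 443 → 435 = 8
Total via 443: 2 + 8 = 10 s.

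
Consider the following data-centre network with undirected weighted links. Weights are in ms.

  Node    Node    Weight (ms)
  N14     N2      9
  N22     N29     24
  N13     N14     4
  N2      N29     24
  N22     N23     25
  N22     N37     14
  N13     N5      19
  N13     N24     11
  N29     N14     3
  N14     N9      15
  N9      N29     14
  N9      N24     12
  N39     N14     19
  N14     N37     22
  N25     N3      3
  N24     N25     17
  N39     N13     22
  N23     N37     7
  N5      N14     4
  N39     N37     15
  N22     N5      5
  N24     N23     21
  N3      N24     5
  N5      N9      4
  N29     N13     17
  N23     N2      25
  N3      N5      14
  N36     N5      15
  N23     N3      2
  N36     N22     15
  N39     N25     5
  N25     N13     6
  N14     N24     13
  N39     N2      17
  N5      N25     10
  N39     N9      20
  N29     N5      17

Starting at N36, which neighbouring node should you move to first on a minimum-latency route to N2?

Enumerating some paths:
N36 → N22 → N5 → N14 → N2: 15+5+4+9 = 33
N36 → N5 → N14 → N2: 15+4+9 = 28
Cheapest is N36 → N5 → N14 → N2 at 28 ms.
So from N36 the first move is to N5.

N5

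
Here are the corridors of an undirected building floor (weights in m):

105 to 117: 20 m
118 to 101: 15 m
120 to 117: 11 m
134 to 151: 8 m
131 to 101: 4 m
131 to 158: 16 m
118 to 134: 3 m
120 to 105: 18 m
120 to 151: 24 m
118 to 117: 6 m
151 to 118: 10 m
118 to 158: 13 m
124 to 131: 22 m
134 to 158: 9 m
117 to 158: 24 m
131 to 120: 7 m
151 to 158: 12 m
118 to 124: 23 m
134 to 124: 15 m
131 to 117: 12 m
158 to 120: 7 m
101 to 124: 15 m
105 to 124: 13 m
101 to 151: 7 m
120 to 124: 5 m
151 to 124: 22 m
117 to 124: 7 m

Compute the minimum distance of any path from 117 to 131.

Compare a few routes:
117 → 120 → 131: 11+7 = 18
117 → 131: 12 = 12
117 → 118 → 101 → 131: 6+15+4 = 25
117 → 124 → 120 → 131: 7+5+7 = 19
Cheapest is 117 → 131 at 12 m.

12 m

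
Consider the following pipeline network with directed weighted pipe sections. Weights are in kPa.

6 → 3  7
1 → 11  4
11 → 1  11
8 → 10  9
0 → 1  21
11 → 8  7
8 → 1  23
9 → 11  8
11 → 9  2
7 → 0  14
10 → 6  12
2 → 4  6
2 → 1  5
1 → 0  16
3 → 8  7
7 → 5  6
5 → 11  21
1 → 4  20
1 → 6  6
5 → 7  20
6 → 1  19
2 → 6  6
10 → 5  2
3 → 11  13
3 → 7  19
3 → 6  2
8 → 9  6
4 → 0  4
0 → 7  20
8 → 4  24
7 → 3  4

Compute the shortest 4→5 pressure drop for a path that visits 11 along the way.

47 kPa

Best 4 to 11: 4 → 0 → 1 → 11 costing 29
Best 11 to 5: 11 → 8 → 10 → 5 costing 18
Total via 11: 29 + 18 = 47 kPa.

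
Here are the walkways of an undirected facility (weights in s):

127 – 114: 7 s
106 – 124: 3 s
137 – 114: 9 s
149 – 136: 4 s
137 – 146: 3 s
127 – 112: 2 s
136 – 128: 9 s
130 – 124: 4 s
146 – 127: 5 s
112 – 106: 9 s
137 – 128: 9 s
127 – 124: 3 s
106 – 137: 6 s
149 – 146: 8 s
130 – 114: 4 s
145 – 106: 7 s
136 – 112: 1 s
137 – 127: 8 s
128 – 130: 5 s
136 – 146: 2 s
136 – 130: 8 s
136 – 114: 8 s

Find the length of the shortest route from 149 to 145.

Enumerating some paths:
149 → 136 → 112 → 127 → 124 → 106 → 145: 4+1+2+3+3+7 = 20
149 → 136 → 112 → 106 → 145: 4+1+9+7 = 21
Cheapest is 149 → 136 → 112 → 127 → 124 → 106 → 145 at 20 s.

20 s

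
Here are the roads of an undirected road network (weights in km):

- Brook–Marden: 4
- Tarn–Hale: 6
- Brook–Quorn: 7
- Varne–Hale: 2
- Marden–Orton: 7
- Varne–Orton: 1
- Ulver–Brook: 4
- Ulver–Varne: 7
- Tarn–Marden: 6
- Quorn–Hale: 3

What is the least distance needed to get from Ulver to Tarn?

Enumerating some paths:
Ulver → Brook → Marden → Tarn: 4+4+6 = 14
Ulver → Varne → Hale → Tarn: 7+2+6 = 15
Ulver → Brook → Quorn → Hale → Tarn: 4+7+3+6 = 20
The minimum is 14 km via Ulver → Brook → Marden → Tarn.

14 km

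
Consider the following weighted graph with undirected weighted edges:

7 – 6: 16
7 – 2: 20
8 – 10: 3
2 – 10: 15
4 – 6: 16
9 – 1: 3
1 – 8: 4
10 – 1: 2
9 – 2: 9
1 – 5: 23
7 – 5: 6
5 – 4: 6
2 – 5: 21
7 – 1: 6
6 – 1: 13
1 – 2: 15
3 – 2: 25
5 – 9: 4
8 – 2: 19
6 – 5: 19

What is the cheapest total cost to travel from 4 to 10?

Compare a few routes:
4 - 5 - 9 - 1 - 8 - 10: 6+4+3+4+3 = 20
4 - 5 - 9 - 1 - 10: 6+4+3+2 = 15
4 - 5 - 7 - 1 - 10: 6+6+6+2 = 20
The minimum is 15 via 4 - 5 - 9 - 1 - 10.

15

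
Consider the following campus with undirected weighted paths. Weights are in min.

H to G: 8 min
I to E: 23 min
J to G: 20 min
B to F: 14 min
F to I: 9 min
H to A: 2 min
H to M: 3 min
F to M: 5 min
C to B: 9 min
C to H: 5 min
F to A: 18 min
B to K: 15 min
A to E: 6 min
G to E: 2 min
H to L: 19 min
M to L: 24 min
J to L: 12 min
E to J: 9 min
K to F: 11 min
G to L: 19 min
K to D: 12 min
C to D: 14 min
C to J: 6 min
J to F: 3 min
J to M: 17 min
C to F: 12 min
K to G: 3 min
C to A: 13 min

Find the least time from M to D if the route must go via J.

28 min

Shortest M→J: M–F–J = 8
Best J to D: J–C–D costing 20
Total via J: 8 + 20 = 28 min.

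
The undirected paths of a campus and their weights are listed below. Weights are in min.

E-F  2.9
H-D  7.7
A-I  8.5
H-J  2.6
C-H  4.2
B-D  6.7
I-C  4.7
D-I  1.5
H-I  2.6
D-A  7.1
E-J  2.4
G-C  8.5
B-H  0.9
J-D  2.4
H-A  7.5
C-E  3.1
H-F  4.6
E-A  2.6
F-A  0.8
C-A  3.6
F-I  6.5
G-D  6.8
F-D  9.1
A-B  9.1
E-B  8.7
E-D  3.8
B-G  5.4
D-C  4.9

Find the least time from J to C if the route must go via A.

Best J to A: J → E → A costing 5
Shortest A→C: A → C = 3.6
Total via A: 5 + 3.6 = 8.6 min.

8.6 min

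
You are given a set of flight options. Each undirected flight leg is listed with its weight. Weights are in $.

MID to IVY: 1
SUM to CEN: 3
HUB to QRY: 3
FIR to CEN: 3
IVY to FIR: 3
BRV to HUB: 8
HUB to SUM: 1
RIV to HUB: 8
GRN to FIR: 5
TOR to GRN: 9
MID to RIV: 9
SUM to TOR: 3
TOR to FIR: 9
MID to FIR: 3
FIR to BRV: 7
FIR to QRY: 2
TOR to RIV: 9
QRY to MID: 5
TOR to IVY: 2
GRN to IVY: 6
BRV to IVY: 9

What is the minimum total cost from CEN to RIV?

Candidate routes:
CEN → SUM → HUB → RIV: 3+1+8 = 12
CEN → FIR → MID → RIV: 3+3+9 = 15
CEN → FIR → QRY → HUB → RIV: 3+2+3+8 = 16
CEN → SUM → TOR → RIV: 3+3+9 = 15
The minimum is $12 via CEN → SUM → HUB → RIV.

$12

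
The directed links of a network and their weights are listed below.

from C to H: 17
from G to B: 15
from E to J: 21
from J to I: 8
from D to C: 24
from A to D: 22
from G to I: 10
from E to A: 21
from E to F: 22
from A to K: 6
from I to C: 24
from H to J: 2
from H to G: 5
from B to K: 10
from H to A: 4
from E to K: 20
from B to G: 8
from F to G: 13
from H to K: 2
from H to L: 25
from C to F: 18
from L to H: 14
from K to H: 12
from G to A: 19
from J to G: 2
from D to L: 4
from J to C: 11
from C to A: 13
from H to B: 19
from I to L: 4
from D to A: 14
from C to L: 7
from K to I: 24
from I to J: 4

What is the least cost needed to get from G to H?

Compare a few routes:
G - B - K - H: 15+10+12 = 37
G - A - K - H: 19+6+12 = 37
G - I - L - H: 10+4+14 = 28
Cheapest is G - I - L - H at 28.

28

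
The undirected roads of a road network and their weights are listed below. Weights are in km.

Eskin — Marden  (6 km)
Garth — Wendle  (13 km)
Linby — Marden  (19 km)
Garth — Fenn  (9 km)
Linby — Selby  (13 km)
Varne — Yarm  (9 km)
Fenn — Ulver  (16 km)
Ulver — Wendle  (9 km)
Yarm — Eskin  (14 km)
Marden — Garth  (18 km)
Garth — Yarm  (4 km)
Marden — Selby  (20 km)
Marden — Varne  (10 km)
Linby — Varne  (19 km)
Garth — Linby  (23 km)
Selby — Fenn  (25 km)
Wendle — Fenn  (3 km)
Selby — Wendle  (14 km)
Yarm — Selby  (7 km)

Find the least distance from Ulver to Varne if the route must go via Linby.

55 km

Shortest Ulver→Linby: Ulver–Wendle–Selby–Linby = 36
Best Linby to Varne: Linby–Varne costing 19
Total via Linby: 36 + 19 = 55 km.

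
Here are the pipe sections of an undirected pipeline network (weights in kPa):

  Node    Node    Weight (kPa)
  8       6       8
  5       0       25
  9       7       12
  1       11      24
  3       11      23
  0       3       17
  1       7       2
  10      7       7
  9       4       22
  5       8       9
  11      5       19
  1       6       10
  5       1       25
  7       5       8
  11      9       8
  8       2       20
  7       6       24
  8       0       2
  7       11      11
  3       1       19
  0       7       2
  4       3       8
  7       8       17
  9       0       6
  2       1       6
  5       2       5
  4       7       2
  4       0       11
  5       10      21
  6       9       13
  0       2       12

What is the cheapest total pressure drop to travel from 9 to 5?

Running Dijkstra from 9:
9: 0
0: 6  (via 9)
7: 8  (via 0)
8: 8  (via 0)
11: 8  (via 9)
1: 10  (via 7)
4: 10  (via 7)
6: 13  (via 9)
10: 15  (via 7)
2: 16  (via 1)
5: 16  (via 7)
Shortest route: 9 → 0 → 7 → 5 = 16 kPa.

16 kPa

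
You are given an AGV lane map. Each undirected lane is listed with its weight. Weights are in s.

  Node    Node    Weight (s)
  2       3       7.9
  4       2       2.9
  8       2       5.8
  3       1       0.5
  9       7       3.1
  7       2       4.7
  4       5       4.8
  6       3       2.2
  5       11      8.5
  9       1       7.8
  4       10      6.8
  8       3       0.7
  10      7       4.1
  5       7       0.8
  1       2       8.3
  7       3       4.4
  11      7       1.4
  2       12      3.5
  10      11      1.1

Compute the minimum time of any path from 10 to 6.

Running Dijkstra from 10:
10: 0
11: 1.1  (via 10)
7: 2.5  (via 11)
5: 3.3  (via 7)
9: 5.6  (via 7)
4: 6.8  (via 10)
3: 6.9  (via 7)
2: 7.2  (via 7)
1: 7.4  (via 3)
8: 7.6  (via 3)
6: 9.1  (via 3)
Shortest route: 10–11–7–3–6 = 9.1 s.

9.1 s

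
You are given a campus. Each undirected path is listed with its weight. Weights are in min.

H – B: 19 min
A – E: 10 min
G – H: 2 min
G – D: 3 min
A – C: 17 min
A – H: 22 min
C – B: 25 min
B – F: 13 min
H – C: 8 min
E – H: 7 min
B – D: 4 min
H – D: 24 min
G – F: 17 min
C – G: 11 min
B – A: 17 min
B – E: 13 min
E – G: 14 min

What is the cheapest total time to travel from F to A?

Settle nodes by increasing distance from F:
F: 0
B: 13  (via F)
D: 17  (via B)
G: 17  (via F)
H: 19  (via G)
E: 26  (via B)
C: 27  (via H)
A: 30  (via B)
Shortest route: F → B → A = 30 min.

30 min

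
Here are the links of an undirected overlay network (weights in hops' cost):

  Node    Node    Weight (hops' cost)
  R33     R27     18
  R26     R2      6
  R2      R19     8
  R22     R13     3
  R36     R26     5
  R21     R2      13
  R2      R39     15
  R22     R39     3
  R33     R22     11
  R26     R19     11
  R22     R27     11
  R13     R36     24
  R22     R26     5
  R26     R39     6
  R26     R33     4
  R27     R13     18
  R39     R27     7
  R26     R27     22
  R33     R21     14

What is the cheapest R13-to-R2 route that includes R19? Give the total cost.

27 hops' cost

Best R13 to R19: R13 → R22 → R26 → R19 costing 19
Best R19 to R2: R19 → R2 costing 8
Total via R19: 19 + 8 = 27 hops' cost.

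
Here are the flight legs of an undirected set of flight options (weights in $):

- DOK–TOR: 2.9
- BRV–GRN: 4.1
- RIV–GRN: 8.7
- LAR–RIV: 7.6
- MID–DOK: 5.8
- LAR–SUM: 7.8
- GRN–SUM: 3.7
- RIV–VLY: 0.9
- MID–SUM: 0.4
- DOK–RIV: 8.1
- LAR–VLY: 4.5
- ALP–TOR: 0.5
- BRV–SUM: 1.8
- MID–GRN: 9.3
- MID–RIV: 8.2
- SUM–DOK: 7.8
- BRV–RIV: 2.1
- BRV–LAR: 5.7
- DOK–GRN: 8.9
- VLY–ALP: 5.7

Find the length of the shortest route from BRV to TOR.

$9.2

Candidate routes:
BRV → RIV → VLY → ALP → TOR: 2.1+0.9+5.7+0.5 = 9.2
BRV → SUM → MID → DOK → TOR: 1.8+0.4+5.8+2.9 = 10.9
Cheapest is BRV → RIV → VLY → ALP → TOR at $9.2.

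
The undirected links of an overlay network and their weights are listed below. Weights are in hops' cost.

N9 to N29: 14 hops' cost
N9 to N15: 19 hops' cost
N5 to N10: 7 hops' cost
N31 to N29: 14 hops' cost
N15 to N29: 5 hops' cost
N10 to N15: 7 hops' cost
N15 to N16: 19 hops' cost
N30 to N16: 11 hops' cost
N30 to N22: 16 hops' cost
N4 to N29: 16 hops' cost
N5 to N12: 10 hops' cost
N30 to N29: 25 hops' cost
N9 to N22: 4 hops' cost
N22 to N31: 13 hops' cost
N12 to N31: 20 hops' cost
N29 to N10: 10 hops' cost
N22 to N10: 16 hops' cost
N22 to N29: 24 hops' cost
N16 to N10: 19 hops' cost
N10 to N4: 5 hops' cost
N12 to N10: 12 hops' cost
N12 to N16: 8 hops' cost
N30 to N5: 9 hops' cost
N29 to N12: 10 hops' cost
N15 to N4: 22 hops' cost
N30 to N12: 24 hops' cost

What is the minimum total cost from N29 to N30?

25 hops' cost

Candidate routes:
N29 - N10 - N5 - N30: 10+7+9 = 26
N29 - N12 - N16 - N30: 10+8+11 = 29
N29 - N30: 25 = 25
N29 - N15 - N10 - N5 - N30: 5+7+7+9 = 28
Cheapest is N29 - N30 at 25 hops' cost.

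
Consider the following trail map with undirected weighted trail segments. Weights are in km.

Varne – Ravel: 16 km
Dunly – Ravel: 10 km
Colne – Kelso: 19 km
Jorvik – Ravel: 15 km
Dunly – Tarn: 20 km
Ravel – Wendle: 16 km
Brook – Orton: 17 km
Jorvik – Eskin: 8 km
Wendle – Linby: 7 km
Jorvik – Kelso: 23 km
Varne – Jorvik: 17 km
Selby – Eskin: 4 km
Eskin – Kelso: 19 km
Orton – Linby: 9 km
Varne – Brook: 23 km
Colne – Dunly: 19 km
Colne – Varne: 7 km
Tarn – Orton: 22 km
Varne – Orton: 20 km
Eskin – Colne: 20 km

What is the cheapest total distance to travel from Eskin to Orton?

Settle nodes by increasing distance from Eskin:
Eskin: 0
Selby: 4  (via Eskin)
Jorvik: 8  (via Eskin)
Kelso: 19  (via Eskin)
Colne: 20  (via Eskin)
Ravel: 23  (via Jorvik)
Varne: 25  (via Jorvik)
Dunly: 33  (via Ravel)
Wendle: 39  (via Ravel)
Orton: 45  (via Varne)
Shortest route: Eskin–Jorvik–Varne–Orton = 45 km.

45 km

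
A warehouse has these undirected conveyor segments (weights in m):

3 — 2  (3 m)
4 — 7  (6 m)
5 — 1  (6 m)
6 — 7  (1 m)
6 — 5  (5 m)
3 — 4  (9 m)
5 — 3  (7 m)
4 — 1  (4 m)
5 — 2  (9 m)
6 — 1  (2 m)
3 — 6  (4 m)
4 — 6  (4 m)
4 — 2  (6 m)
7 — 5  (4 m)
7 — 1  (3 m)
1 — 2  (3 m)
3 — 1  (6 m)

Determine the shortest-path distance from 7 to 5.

Compare a few routes:
7 - 1 - 5: 3+6 = 9
7 - 5: 4 = 4
7 - 6 - 1 - 5: 1+2+6 = 9
7 - 6 - 5: 1+5 = 6
The minimum is 4 m via 7 - 5.

4 m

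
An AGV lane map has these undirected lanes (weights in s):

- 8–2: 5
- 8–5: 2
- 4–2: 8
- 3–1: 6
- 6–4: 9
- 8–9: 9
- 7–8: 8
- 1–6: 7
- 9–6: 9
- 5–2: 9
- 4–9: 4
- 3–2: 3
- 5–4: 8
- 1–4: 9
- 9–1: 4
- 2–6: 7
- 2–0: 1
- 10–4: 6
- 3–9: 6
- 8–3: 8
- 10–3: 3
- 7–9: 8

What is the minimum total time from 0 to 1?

Compare a few routes:
0 - 2 - 3 - 1: 1+3+6 = 10
0 - 2 - 6 - 1: 1+7+7 = 15
0 - 2 - 4 - 9 - 1: 1+8+4+4 = 17
0 - 2 - 3 - 9 - 1: 1+3+6+4 = 14
Cheapest is 0 - 2 - 3 - 1 at 10 s.

10 s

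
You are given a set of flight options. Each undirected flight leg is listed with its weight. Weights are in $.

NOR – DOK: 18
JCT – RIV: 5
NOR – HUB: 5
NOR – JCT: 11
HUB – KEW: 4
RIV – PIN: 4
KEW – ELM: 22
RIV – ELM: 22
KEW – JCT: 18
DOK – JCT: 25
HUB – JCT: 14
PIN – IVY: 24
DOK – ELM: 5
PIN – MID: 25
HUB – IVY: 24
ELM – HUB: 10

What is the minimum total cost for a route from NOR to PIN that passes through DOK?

$49

Shortest NOR→DOK: NOR–DOK = 18
Shortest DOK→PIN: DOK–ELM–RIV–PIN = 31
Total via DOK: 18 + 31 = $49.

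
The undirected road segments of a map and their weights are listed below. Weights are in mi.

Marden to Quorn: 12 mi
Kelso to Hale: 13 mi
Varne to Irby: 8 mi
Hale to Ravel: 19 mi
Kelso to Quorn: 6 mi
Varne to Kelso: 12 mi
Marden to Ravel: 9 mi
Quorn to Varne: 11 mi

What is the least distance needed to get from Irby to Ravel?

Shortest distances from Irby:
Irby: 0
Varne: 8  (via Irby)
Quorn: 19  (via Varne)
Kelso: 20  (via Varne)
Marden: 31  (via Quorn)
Hale: 33  (via Kelso)
Ravel: 40  (via Marden)
Shortest route: Irby → Varne → Quorn → Marden → Ravel = 40 mi.

40 mi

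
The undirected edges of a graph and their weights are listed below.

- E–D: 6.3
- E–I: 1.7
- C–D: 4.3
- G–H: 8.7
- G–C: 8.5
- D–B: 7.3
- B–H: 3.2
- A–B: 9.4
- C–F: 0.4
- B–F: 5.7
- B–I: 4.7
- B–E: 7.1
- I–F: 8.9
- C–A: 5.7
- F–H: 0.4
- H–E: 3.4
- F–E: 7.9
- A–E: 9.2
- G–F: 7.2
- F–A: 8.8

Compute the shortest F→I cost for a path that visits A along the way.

Shortest F→A: F–C–A = 6.1
Shortest A→I: A–E–I = 10.9
Total via A: 6.1 + 10.9 = 17.

17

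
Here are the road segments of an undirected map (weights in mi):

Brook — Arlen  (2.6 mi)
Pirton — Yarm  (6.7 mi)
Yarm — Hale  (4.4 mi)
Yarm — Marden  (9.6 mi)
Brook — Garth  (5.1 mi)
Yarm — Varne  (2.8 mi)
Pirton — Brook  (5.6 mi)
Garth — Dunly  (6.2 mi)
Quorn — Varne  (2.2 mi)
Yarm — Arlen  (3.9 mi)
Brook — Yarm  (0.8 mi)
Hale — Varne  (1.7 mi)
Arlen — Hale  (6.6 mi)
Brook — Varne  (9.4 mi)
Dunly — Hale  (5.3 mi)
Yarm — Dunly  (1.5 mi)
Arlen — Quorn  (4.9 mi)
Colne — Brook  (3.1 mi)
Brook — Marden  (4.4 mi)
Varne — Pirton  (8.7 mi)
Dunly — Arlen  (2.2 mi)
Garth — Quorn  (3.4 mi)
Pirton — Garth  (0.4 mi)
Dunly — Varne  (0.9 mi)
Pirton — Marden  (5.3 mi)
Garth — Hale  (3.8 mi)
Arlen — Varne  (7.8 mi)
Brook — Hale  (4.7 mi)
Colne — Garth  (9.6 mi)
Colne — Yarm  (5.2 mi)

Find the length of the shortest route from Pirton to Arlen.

Compare a few routes:
Pirton - Garth - Brook - Arlen: 0.4+5.1+2.6 = 8.1
Pirton - Garth - Quorn - Arlen: 0.4+3.4+4.9 = 8.7
Pirton - Garth - Dunly - Arlen: 0.4+6.2+2.2 = 8.8
Pirton - Brook - Arlen: 5.6+2.6 = 8.2
The minimum is 8.1 mi via Pirton - Garth - Brook - Arlen.

8.1 mi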